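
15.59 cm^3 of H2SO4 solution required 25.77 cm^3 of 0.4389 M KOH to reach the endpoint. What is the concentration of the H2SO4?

0.363 M

n(KOH) delivered = 0.4389 x 0.02577 = 0.01131 mol.
The reaction is 1 H2SO4 + 2 KOH, so n(H2SO4) = 0.01131 x 1/2 = 0.005655 mol.
[H2SO4] = 0.005655 mol / 0.01559 L = 0.363 M.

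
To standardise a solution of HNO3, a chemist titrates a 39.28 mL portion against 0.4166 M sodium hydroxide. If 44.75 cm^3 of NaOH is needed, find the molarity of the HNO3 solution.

n(NaOH) delivered = 0.4166 x 0.04475 = 0.01864 mol.
For a 1:1 reaction, n(HNO3) = 0.01864 mol.
[HNO3] = 0.01864 mol / 0.03928 L = 0.475 M.

0.475 M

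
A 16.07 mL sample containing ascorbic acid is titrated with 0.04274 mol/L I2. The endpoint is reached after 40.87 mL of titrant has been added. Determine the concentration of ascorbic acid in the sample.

n(I2) = 0.04274 x 0.04087 = 0.001747 mol.
From the balanced equation, 1 mol I2 reacts with 1 mol ascorbic acid, so n(ascorbic acid) = 0.001747 x 1/1 = 0.001747 mol.
[ascorbic acid] = 0.001747 / 0.01607 L = 0.109 M.

0.109 M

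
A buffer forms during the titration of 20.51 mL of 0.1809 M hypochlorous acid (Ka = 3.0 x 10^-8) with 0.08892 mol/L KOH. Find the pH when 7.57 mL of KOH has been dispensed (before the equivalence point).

Initial n(HClO) = 0.1809 x 0.02051 = 0.003710 mol.
n(KOH) added = 0.08892 x 0.007570 = 0.0006731 mol, converting that many moles of HClO to ClO-.
Remaining n(HClO) = 0.003037 mol; n(ClO-) = 0.0006731 mol.
By Henderson-Hasselbalch, pH = pKa + log([A^-]/[HA]) = 7.52 + log(0.0006731/0.003037) = 7.52 + (-0.65) = 6.87.

6.87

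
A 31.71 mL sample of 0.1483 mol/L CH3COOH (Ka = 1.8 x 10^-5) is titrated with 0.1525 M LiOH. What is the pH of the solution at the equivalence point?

8.81

n(CH3COOH) = 0.1483 x 0.03171 = 0.004703 mol; V(LiOH) at equivalence = 0.004703/0.1525 = 0.03084 L.
At equivalence all the acid is converted to CH3COO-; total volume = 0.03171 + 0.03084 = 0.06255 L, so [CH3COO-] = 0.004703/0.06255 = 0.07519 M.
Kb = Kw/Ka = 1.0e-14 / 1.8 x 10^-5 = 5.56e-10.
[OH^-] = sqrt(Kb x [CH3COO-]) = sqrt(5.56e-10 x 0.07519) = 6.46e-6 M.
pOH = 5.19, so pH = 14.00 - 5.19 = 8.81.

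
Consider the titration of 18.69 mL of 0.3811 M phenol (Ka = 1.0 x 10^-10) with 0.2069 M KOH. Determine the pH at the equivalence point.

11.56

n(C6H5OH) = 0.3811 x 0.01869 = 0.007123 mol; V(KOH) at equivalence = 0.007123/0.2069 = 0.03443 L.
At equivalence all the acid is converted to C6H5O-; total volume = 0.01869 + 0.03443 = 0.05312 L, so [C6H5O-] = 0.007123/0.05312 = 0.1341 M.
Kb = Kw/Ka = 1.0e-14 / 1.0 x 10^-10 = 0.000100.
[OH^-] = sqrt(Kb x [C6H5O-]) = sqrt(0.000100 x 0.1341) = 0.00366 M.
pOH = 2.44, so pH = 14.00 - 2.44 = 11.56.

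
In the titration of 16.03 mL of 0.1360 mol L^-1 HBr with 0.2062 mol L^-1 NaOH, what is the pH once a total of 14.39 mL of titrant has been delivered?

12.41

n(acid) = 0.1360 x 0.01603 = 0.002180 mol; n(NaOH) added = 0.2062 x 0.01439 = 0.002967 mol.
Base is in excess by 0.002967 - 0.002180 = 0.0007871 mol in a total volume of 0.03042 L.
[OH^-] = 0.0007871/0.03042 = 0.02588 M, so pOH = 1.59 and pH = 14.00 - 1.59 = 12.41.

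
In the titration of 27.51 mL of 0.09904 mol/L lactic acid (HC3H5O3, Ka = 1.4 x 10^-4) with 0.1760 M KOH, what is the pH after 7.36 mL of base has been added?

Initial n(HC3H5O3) = 0.09904 x 0.02751 = 0.002725 mol.
n(KOH) added = 0.1760 x 0.007360 = 0.001295 mol, converting that many moles of HC3H5O3 to C3H5O3-.
Remaining n(HC3H5O3) = 0.001429 mol; n(C3H5O3-) = 0.001295 mol.
By Henderson-Hasselbalch, pH = pKa + log([A^-]/[HA]) = 3.85 + log(0.001295/0.001429) = 3.85 + (-0.04) = 3.81.

3.81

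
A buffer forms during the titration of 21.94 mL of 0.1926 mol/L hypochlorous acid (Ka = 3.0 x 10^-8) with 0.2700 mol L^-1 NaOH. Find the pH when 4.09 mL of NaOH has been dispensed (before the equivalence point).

7.07

Initial n(HClO) = 0.1926 x 0.02194 = 0.004226 mol.
n(NaOH) added = 0.2700 x 0.004090 = 0.001104 mol, converting that many moles of HClO to ClO-.
Remaining n(HClO) = 0.003121 mol; n(ClO-) = 0.001104 mol.
By Henderson-Hasselbalch, pH = pKa + log([A^-]/[HA]) = 7.52 + log(0.001104/0.003121) = 7.52 + (-0.45) = 7.07.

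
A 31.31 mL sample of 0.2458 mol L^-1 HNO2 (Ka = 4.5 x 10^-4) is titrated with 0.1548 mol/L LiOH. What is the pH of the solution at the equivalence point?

n(HNO2) = 0.2458 x 0.03131 = 0.007696 mol; V(LiOH) at equivalence = 0.007696/0.1548 = 0.04972 L.
At equivalence all the acid is converted to NO2-; total volume = 0.03131 + 0.04972 = 0.08103 L, so [NO2-] = 0.007696/0.08103 = 0.09498 M.
Kb = Kw/Ka = 1.0e-14 / 4.5 x 10^-4 = 2.22e-11.
[OH^-] = sqrt(Kb x [NO2-]) = sqrt(2.22e-11 x 0.09498) = 1.45e-6 M.
pOH = 5.84, so pH = 14.00 - 5.84 = 8.16.

8.16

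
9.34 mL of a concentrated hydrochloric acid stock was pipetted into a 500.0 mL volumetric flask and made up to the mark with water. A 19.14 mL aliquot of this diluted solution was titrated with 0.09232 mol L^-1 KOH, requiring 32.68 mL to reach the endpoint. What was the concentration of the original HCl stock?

n(KOH) = 0.09232 x 0.03268 = 0.003017 mol.
n(HCl) in the aliquot = 0.003017 mol.
[diluted HCl] = 0.003017 / 0.01914 = 0.1576 M.
Dilution factor = 500.0/9.340 = 53.53, so [stock] = 0.1576 x 53.53 = 8.44 M.

8.44 M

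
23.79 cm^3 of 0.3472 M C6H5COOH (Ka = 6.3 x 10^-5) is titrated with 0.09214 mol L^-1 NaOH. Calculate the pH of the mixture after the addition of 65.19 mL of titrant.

Initial n(C6H5COOH) = 0.3472 x 0.02379 = 0.008260 mol.
n(NaOH) added = 0.09214 x 0.06519 = 0.006007 mol, converting that many moles of C6H5COOH to C6H5COO-.
Remaining n(C6H5COOH) = 0.002253 mol; n(C6H5COO-) = 0.006007 mol.
By Henderson-Hasselbalch, pH = pKa + log([A^-]/[HA]) = 4.20 + log(0.006007/0.002253) = 4.20 + (+0.43) = 4.63.

4.63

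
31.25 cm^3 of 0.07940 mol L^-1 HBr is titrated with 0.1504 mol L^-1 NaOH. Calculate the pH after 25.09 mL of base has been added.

12.36

n(acid) = 0.07940 x 0.03125 = 0.002481 mol; n(NaOH) added = 0.1504 x 0.02509 = 0.003774 mol.
Base is in excess by 0.003774 - 0.002481 = 0.001292 mol in a total volume of 0.05634 L.
[OH^-] = 0.001292/0.05634 = 0.02294 M, so pOH = 1.64 and pH = 14.00 - 1.64 = 12.36.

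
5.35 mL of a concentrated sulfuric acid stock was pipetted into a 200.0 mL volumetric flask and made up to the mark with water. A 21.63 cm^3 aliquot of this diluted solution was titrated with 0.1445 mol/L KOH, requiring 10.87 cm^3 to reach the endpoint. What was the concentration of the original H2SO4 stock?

n(KOH) = 0.1445 x 0.01087 = 0.001571 mol.
n(H2SO4) in the aliquot = 0.001571 x 1/2 = 0.0007854 mol.
[diluted H2SO4] = 0.0007854 / 0.02163 = 0.03631 M.
Dilution factor = 200.0/5.350 = 37.38, so [stock] = 0.03631 x 37.38 = 1.36 M.

1.36 M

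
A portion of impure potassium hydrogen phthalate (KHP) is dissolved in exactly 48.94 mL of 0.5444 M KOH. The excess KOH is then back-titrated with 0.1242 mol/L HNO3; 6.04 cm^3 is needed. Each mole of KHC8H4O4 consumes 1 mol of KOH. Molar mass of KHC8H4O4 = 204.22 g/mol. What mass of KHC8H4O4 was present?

Total n(KOH) added = 0.5444 x 0.04894 = 0.02664 mol.
n(HNO3) used = 0.1242 x 0.006040 = 0.0007502 mol, which equals the excess n(KOH).
So n(KOH) consumed by the sample = 0.02664 - 0.0007502 = 0.02589 mol.
n(KHC8H4O4) = 0.02589 / 1 = 0.02589 mol.
mass = 0.02589 mol x 204.22 g/mol = 5.29 g.

5.29 g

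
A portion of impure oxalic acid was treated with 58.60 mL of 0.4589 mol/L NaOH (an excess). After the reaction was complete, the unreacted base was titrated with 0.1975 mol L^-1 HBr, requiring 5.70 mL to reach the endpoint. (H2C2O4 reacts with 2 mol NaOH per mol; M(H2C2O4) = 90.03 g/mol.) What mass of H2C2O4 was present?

1.16 g

Total n(NaOH) added = 0.4589 x 0.05860 = 0.02689 mol.
n(HBr) used = 0.1975 x 0.005700 = 0.001126 mol, which equals the excess n(NaOH).
So n(NaOH) consumed by the sample = 0.02689 - 0.001126 = 0.02577 mol.
n(H2C2O4) = 0.02577 / 2 = 0.01288 mol.
mass = 0.01288 mol x 90.03 g/mol = 1.16 g.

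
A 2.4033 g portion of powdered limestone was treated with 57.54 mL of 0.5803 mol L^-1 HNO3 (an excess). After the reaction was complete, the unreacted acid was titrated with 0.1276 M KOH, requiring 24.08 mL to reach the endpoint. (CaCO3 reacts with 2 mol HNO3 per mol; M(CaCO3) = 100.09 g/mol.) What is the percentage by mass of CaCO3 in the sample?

63.1%

Total n(HNO3) added = 0.5803 x 0.05754 = 0.03339 mol.
n(KOH) used = 0.1276 x 0.02408 = 0.003073 mol, which equals the excess n(HNO3).
So n(HNO3) consumed by the sample = 0.03339 - 0.003073 = 0.03032 mol.
n(CaCO3) = 0.03032 / 2 = 0.01516 mol.
mass CaCO3 = 0.01516 x 100.09 = 1.517 g, so %CaCO3 = 1.517/2.4033 x 100 = 63.1%.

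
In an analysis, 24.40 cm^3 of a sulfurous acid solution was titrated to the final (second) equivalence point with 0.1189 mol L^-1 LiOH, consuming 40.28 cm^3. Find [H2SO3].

n(LiOH) = 0.1189 x 0.04028 = 0.004789 mol.
At the final (second) equivalence point, 2 mol OH^- react per mol H2SO3, so n(H2SO3) = 0.004789 / 2 = 0.002395 mol.
[H2SO3] = 0.002395 / 0.02440 L = 0.0981 M.

0.0981 M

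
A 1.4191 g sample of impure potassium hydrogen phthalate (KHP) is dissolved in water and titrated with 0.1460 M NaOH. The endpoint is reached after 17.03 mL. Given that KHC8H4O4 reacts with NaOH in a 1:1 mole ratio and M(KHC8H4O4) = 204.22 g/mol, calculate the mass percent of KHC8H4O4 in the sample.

35.8%

n(NaOH) = 0.1460 x 0.01703 = 0.002486 mol.
n(KHC8H4O4) = 0.002486 / 1 = 0.002486 mol.
mass of KHC8H4O4 = 0.002486 x 204.22 = 0.5078 g.
% purity = 0.5078 / 1.4191 x 100 = 35.8%.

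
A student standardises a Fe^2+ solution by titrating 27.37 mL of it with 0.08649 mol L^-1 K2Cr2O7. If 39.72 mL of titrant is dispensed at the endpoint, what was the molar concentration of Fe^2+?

0.753 M

n(K2Cr2O7) = 0.08649 x 0.03972 = 0.003435 mol.
From the balanced equation, 1 mol K2Cr2O7 reacts with 6 mol Fe^2+, so n(Fe^2+) = 0.003435 x 6/1 = 0.02061 mol.
[Fe^2+] = 0.02061 / 0.02737 L = 0.753 M.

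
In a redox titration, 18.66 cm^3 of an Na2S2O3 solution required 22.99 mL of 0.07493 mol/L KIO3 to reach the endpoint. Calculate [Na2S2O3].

n(KIO3) = 0.07493 x 0.02299 = 0.001723 mol.
From the balanced equation, 1 mol KIO3 reacts with 6 mol Na2S2O3, so n(Na2S2O3) = 0.001723 x 6/1 = 0.01034 mol.
[Na2S2O3] = 0.01034 / 0.01866 L = 0.554 M.

0.554 M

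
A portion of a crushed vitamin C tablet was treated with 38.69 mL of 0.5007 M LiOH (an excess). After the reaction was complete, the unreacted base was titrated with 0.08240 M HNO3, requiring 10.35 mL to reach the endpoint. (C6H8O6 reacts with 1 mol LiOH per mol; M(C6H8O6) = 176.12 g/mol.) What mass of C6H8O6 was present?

3.26 g

Total n(LiOH) added = 0.5007 x 0.03869 = 0.01937 mol.
n(HNO3) used = 0.08240 x 0.01035 = 0.0008528 mol, which equals the excess n(LiOH).
So n(LiOH) consumed by the sample = 0.01937 - 0.0008528 = 0.01852 mol.
n(C6H8O6) = 0.01852 / 1 = 0.01852 mol.
mass = 0.01852 mol x 176.12 g/mol = 3.26 g.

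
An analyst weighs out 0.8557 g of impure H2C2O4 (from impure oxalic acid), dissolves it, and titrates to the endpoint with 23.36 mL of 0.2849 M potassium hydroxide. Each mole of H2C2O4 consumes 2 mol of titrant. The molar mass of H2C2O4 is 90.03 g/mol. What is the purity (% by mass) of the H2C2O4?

n(KOH) = 0.2849 x 0.02336 = 0.006655 mol.
n(H2C2O4) = 0.006655 / 2 = 0.003328 mol.
mass of H2C2O4 = 0.003328 x 90.03 = 0.2996 g.
% purity = 0.2996 / 0.8557 x 100 = 35.0%.

35.0%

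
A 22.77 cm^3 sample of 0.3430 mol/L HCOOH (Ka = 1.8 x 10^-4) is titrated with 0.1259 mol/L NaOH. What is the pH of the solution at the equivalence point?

8.35

n(HCOOH) = 0.3430 x 0.02277 = 0.007810 mol; V(NaOH) at equivalence = 0.007810/0.1259 = 0.06203 L.
At equivalence all the acid is converted to HCOO-; total volume = 0.02277 + 0.06203 = 0.08480 L, so [HCOO-] = 0.007810/0.08480 = 0.09210 M.
Kb = Kw/Ka = 1.0e-14 / 1.8 x 10^-4 = 5.56e-11.
[OH^-] = sqrt(Kb x [HCOO-]) = sqrt(5.56e-11 x 0.09210) = 2.26e-6 M.
pOH = 5.65, so pH = 14.00 - 5.65 = 8.35.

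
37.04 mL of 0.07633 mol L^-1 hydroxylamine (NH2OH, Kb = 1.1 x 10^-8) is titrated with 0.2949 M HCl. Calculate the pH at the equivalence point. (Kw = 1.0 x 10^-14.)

3.63

n(NH2OH) = 0.07633 x 0.03704 = 0.002827 mol; V(HCl) at equivalence = 0.002827/0.2949 = 0.009587 L.
At equivalence the base is fully converted to NH3OH+; total volume = 0.04663 L, so [NH3OH+] = 0.002827/0.04663 = 0.06064 M.
Ka(NH3OH+) = Kw/Kb = 1.0e-14 / 1.1 x 10^-8 = 9.09e-7.
[H^+] = sqrt(Ka x [NH3OH+]) = sqrt(9.09e-7 x 0.06064) = 0.000235 M.
pH = -log(0.000235) = 3.63.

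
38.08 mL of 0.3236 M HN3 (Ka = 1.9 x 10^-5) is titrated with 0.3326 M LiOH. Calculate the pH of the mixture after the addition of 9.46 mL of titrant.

Initial n(HN3) = 0.3236 x 0.03808 = 0.01232 mol.
n(LiOH) added = 0.3326 x 0.009460 = 0.003146 mol, converting that many moles of HN3 to N3-.
Remaining n(HN3) = 0.009176 mol; n(N3-) = 0.003146 mol.
By Henderson-Hasselbalch, pH = pKa + log([A^-]/[HA]) = 4.72 + log(0.003146/0.009176) = 4.72 + (-0.46) = 4.26.

4.26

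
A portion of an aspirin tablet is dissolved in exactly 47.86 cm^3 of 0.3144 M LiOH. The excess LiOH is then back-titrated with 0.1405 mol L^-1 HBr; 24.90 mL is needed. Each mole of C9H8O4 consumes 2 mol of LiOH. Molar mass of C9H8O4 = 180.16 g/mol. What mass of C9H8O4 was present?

1.04 g

Total n(LiOH) added = 0.3144 x 0.04786 = 0.01505 mol.
n(HBr) used = 0.1405 x 0.02490 = 0.003498 mol, which equals the excess n(LiOH).
So n(LiOH) consumed by the sample = 0.01505 - 0.003498 = 0.01155 mol.
n(C9H8O4) = 0.01155 / 2 = 0.005774 mol.
mass = 0.005774 mol x 180.16 g/mol = 1.04 g.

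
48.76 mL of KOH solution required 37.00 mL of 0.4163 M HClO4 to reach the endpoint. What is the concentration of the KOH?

0.316 M

n(HClO4) delivered = 0.4163 x 0.03700 = 0.01540 mol.
For a 1:1 reaction, n(KOH) = 0.01540 mol.
[KOH] = 0.01540 mol / 0.04876 L = 0.316 M.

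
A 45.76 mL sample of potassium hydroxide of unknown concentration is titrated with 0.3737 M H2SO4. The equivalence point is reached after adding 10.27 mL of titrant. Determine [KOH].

0.168 M

n(H2SO4) delivered = 0.3737 x 0.01027 = 0.003838 mol.
The reaction is 2 KOH + 1 H2SO4, so n(KOH) = 0.003838 x 2/1 = 0.007676 mol.
[KOH] = 0.007676 mol / 0.04576 L = 0.168 M.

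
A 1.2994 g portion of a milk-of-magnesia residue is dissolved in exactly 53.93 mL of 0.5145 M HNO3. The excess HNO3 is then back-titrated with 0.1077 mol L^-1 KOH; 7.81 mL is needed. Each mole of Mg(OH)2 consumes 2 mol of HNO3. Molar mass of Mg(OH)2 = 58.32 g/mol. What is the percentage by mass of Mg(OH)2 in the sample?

Total n(HNO3) added = 0.5145 x 0.05393 = 0.02775 mol.
n(KOH) used = 0.1077 x 0.007810 = 0.0008411 mol, which equals the excess n(HNO3).
So n(HNO3) consumed by the sample = 0.02775 - 0.0008411 = 0.02691 mol.
n(Mg(OH)2) = 0.02691 / 2 = 0.01345 mol.
mass Mg(OH)2 = 0.01345 x 58.32 = 0.7846 g, so %Mg(OH)2 = 0.7846/1.2994 x 100 = 60.4%.

60.4%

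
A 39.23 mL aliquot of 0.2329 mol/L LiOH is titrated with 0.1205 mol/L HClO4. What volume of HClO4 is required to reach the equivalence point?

n(LiOH) = 0.2329 mol/L x 0.03923 L = 0.009137 mol.
At equivalence n(HClO4) = n(LiOH) = 0.009137 mol.
V(HClO4) = 0.009137 / 0.1205 = 0.07582 L = 75.8 mL.

75.8 mL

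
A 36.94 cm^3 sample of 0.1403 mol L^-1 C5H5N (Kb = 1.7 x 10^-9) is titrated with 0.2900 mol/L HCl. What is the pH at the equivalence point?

3.13

n(C5H5N) = 0.1403 x 0.03694 = 0.005183 mol; V(HCl) at equivalence = 0.005183/0.2900 = 0.01787 L.
At equivalence the base is fully converted to C5H5NH+; total volume = 0.05481 L, so [C5H5NH+] = 0.005183/0.05481 = 0.09455 M.
Ka(C5H5NH+) = Kw/Kb = 1.0e-14 / 1.7 x 10^-9 = 5.88e-6.
[H^+] = sqrt(Ka x [C5H5NH+]) = sqrt(5.88e-6 x 0.09455) = 0.000746 M.
pH = -log(0.000746) = 3.13.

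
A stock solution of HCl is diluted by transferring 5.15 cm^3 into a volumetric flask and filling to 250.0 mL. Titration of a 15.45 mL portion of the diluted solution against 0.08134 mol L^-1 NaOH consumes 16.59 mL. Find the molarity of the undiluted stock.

n(NaOH) = 0.08134 x 0.01659 = 0.001349 mol.
n(HCl) in the aliquot = 0.001349 mol.
[diluted HCl] = 0.001349 / 0.01545 = 0.08734 M.
Dilution factor = 250.0/5.150 = 48.54, so [stock] = 0.08734 x 48.54 = 4.24 M.

4.24 M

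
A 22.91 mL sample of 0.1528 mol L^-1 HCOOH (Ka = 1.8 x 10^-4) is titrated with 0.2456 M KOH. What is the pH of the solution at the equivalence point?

n(HCOOH) = 0.1528 x 0.02291 = 0.003501 mol; V(KOH) at equivalence = 0.003501/0.2456 = 0.01425 L.
At equivalence all the acid is converted to HCOO-; total volume = 0.02291 + 0.01425 = 0.03716 L, so [HCOO-] = 0.003501/0.03716 = 0.09420 M.
Kb = Kw/Ka = 1.0e-14 / 1.8 x 10^-4 = 5.56e-11.
[OH^-] = sqrt(Kb x [HCOO-]) = sqrt(5.56e-11 x 0.09420) = 2.29e-6 M.
pOH = 5.64, so pH = 14.00 - 5.64 = 8.36.

8.36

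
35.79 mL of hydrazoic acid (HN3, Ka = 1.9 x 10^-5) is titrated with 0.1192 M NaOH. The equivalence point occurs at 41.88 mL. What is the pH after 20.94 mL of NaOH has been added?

20.94 mL is exactly half the equivalence volume (41.88/2), i.e. the half-equivalence point.
There, n(HA) = n(A^-), so pH = pKa = -log(1.9 x 10^-5) = 4.72.

4.72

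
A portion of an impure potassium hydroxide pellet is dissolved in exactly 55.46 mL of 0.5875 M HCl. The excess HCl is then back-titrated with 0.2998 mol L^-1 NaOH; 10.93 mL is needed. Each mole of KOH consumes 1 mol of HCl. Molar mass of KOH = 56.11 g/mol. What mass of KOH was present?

Total n(HCl) added = 0.5875 x 0.05546 = 0.03258 mol.
n(NaOH) used = 0.2998 x 0.01093 = 0.003277 mol, which equals the excess n(HCl).
So n(HCl) consumed by the sample = 0.03258 - 0.003277 = 0.02931 mol.
n(KOH) = 0.02931 / 1 = 0.02931 mol.
mass = 0.02931 mol x 56.11 g/mol = 1.64 g.

1.64 g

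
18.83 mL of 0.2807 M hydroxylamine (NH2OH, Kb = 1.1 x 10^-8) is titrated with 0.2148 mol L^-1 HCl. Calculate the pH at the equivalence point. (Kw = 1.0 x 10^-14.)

3.48

n(NH2OH) = 0.2807 x 0.01883 = 0.005286 mol; V(HCl) at equivalence = 0.005286/0.2148 = 0.02461 L.
At equivalence the base is fully converted to NH3OH+; total volume = 0.04344 L, so [NH3OH+] = 0.005286/0.04344 = 0.1217 M.
Ka(NH3OH+) = Kw/Kb = 1.0e-14 / 1.1 x 10^-8 = 9.09e-7.
[H^+] = sqrt(Ka x [NH3OH+]) = sqrt(9.09e-7 x 0.1217) = 0.000333 M.
pH = -log(0.000333) = 3.48.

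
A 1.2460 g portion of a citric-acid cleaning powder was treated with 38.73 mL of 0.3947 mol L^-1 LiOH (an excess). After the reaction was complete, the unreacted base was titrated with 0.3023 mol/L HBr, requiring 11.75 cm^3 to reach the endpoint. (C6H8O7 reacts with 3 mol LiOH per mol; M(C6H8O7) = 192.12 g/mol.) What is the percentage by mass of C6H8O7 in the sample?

Total n(LiOH) added = 0.3947 x 0.03873 = 0.01529 mol.
n(HBr) used = 0.3023 x 0.01175 = 0.003552 mol, which equals the excess n(LiOH).
So n(LiOH) consumed by the sample = 0.01529 - 0.003552 = 0.01173 mol.
n(C6H8O7) = 0.01173 / 3 = 0.003912 mol.
mass C6H8O7 = 0.003912 x 192.12 = 0.7515 g, so %C6H8O7 = 0.7515/1.2460 x 100 = 60.3%.

60.3%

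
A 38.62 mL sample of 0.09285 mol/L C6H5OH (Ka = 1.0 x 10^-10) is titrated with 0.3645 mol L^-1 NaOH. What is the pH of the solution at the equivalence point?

n(C6H5OH) = 0.09285 x 0.03862 = 0.003586 mol; V(NaOH) at equivalence = 0.003586/0.3645 = 0.009838 L.
At equivalence all the acid is converted to C6H5O-; total volume = 0.03862 + 0.009838 = 0.04846 L, so [C6H5O-] = 0.003586/0.04846 = 0.07400 M.
Kb = Kw/Ka = 1.0e-14 / 1.0 x 10^-10 = 0.000100.
[OH^-] = sqrt(Kb x [C6H5O-]) = sqrt(0.000100 x 0.07400) = 0.00272 M.
pOH = 2.57, so pH = 14.00 - 2.57 = 11.43.

11.43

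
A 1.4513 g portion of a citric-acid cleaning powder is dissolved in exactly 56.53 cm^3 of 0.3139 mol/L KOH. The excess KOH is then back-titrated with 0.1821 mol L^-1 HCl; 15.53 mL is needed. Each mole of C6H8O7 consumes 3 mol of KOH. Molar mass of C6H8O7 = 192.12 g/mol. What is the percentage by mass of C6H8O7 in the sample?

Total n(KOH) added = 0.3139 x 0.05653 = 0.01774 mol.
n(HCl) used = 0.1821 x 0.01553 = 0.002828 mol, which equals the excess n(KOH).
So n(KOH) consumed by the sample = 0.01774 - 0.002828 = 0.01492 mol.
n(C6H8O7) = 0.01492 / 3 = 0.004972 mol.
mass C6H8O7 = 0.004972 x 192.12 = 0.9553 g, so %C6H8O7 = 0.9553/1.4513 x 100 = 65.8%.

65.8%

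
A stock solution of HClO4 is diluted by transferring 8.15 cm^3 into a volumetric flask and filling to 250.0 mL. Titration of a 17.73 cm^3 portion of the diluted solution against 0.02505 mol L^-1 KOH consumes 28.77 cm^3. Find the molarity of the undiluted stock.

n(KOH) = 0.02505 x 0.02877 = 0.0007207 mol.
n(HClO4) in the aliquot = 0.0007207 mol.
[diluted HClO4] = 0.0007207 / 0.01773 = 0.04065 M.
Dilution factor = 250.0/8.150 = 30.67, so [stock] = 0.04065 x 30.67 = 1.25 M.

1.25 M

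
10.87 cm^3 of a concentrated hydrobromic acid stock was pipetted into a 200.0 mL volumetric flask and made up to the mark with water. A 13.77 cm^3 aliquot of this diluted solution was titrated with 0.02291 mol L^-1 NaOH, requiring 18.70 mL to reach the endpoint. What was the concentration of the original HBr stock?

n(NaOH) = 0.02291 x 0.01870 = 0.0004284 mol.
n(HBr) in the aliquot = 0.0004284 mol.
[diluted HBr] = 0.0004284 / 0.01377 = 0.03111 M.
Dilution factor = 200.0/10.87 = 18.40, so [stock] = 0.03111 x 18.40 = 0.572 M.

0.572 M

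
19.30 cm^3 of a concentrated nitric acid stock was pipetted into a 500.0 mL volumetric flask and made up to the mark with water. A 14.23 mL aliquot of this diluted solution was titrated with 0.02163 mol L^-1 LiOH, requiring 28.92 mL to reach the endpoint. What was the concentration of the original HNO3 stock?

1.14 M

n(LiOH) = 0.02163 x 0.02892 = 0.0006255 mol.
n(HNO3) in the aliquot = 0.0006255 mol.
[diluted HNO3] = 0.0006255 / 0.01423 = 0.04396 M.
Dilution factor = 500.0/19.30 = 25.91, so [stock] = 0.04396 x 25.91 = 1.14 M.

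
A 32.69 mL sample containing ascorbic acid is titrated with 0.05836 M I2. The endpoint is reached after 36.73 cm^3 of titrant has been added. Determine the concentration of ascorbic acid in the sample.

0.0656 M

n(I2) = 0.05836 x 0.03673 = 0.002144 mol.
From the balanced equation, 1 mol I2 reacts with 1 mol ascorbic acid, so n(ascorbic acid) = 0.002144 x 1/1 = 0.002144 mol.
[ascorbic acid] = 0.002144 / 0.03269 L = 0.0656 M.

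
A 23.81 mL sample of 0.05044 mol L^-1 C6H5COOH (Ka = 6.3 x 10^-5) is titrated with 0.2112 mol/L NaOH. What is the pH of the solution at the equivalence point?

8.41

n(C6H5COOH) = 0.05044 x 0.02381 = 0.001201 mol; V(NaOH) at equivalence = 0.001201/0.2112 = 0.005686 L.
At equivalence all the acid is converted to C6H5COO-; total volume = 0.02381 + 0.005686 = 0.02950 L, so [C6H5COO-] = 0.001201/0.02950 = 0.04072 M.
Kb = Kw/Ka = 1.0e-14 / 6.3 x 10^-5 = 1.59e-10.
[OH^-] = sqrt(Kb x [C6H5COO-]) = sqrt(1.59e-10 x 0.04072) = 2.54e-6 M.
pOH = 5.59, so pH = 14.00 - 5.59 = 8.41.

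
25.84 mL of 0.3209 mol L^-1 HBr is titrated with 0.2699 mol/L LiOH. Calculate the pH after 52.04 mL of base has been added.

12.87

n(acid) = 0.3209 x 0.02584 = 0.008292 mol; n(LiOH) added = 0.2699 x 0.05204 = 0.01405 mol.
Base is in excess by 0.01405 - 0.008292 = 0.005754 mol in a total volume of 0.07788 L.
[OH^-] = 0.005754/0.07788 = 0.07388 M, so pOH = 1.13 and pH = 14.00 - 1.13 = 12.87.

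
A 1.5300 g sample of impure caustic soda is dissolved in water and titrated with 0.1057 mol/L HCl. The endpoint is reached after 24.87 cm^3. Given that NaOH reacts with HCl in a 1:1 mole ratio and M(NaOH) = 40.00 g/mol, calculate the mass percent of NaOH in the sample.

n(HCl) = 0.1057 x 0.02487 = 0.002629 mol.
n(NaOH) = 0.002629 / 1 = 0.002629 mol.
mass of NaOH = 0.002629 x 40.00 = 0.1052 g.
% purity = 0.1052 / 1.5300 x 100 = 6.87%.

6.87%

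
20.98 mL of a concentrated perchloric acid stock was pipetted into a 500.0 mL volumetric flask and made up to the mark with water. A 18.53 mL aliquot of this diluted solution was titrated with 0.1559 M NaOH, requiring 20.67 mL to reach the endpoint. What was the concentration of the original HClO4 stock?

4.14 M

n(NaOH) = 0.1559 x 0.02067 = 0.003222 mol.
n(HClO4) in the aliquot = 0.003222 mol.
[diluted HClO4] = 0.003222 / 0.01853 = 0.1739 M.
Dilution factor = 500.0/20.98 = 23.83, so [stock] = 0.1739 x 23.83 = 4.14 M.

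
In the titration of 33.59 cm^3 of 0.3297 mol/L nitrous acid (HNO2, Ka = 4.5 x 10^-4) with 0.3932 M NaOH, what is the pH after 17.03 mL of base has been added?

3.53

Initial n(HNO2) = 0.3297 x 0.03359 = 0.01107 mol.
n(NaOH) added = 0.3932 x 0.01703 = 0.006696 mol, converting that many moles of HNO2 to NO2-.
Remaining n(HNO2) = 0.004378 mol; n(NO2-) = 0.006696 mol.
By Henderson-Hasselbalch, pH = pKa + log([A^-]/[HA]) = 3.35 + log(0.006696/0.004378) = 3.35 + (+0.18) = 3.53.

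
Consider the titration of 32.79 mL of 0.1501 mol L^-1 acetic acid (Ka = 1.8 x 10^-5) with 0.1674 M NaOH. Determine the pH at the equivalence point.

8.82

n(CH3COOH) = 0.1501 x 0.03279 = 0.004922 mol; V(NaOH) at equivalence = 0.004922/0.1674 = 0.02940 L.
At equivalence all the acid is converted to CH3COO-; total volume = 0.03279 + 0.02940 = 0.06219 L, so [CH3COO-] = 0.004922/0.06219 = 0.07914 M.
Kb = Kw/Ka = 1.0e-14 / 1.8 x 10^-5 = 5.56e-10.
[OH^-] = sqrt(Kb x [CH3COO-]) = sqrt(5.56e-10 x 0.07914) = 6.63e-6 M.
pOH = 5.18, so pH = 14.00 - 5.18 = 8.82.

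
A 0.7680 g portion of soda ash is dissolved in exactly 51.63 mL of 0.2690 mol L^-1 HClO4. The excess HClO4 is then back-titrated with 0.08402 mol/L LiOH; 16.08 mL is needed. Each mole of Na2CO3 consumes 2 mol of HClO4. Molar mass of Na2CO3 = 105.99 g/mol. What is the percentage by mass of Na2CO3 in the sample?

86.5%

Total n(HClO4) added = 0.2690 x 0.05163 = 0.01389 mol.
n(LiOH) used = 0.08402 x 0.01608 = 0.001351 mol, which equals the excess n(HClO4).
So n(HClO4) consumed by the sample = 0.01389 - 0.001351 = 0.01254 mol.
n(Na2CO3) = 0.01254 / 2 = 0.006269 mol.
mass Na2CO3 = 0.006269 x 105.99 = 0.6644 g, so %Na2CO3 = 0.6644/0.7680 x 100 = 86.5%.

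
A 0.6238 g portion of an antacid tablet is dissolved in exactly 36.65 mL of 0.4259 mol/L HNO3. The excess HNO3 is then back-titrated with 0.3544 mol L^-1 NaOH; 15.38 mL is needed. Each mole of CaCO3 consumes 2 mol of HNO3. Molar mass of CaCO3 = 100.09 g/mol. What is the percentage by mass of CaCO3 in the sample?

Total n(HNO3) added = 0.4259 x 0.03665 = 0.01561 mol.
n(NaOH) used = 0.3544 x 0.01538 = 0.005451 mol, which equals the excess n(HNO3).
So n(HNO3) consumed by the sample = 0.01561 - 0.005451 = 0.01016 mol.
n(CaCO3) = 0.01016 / 2 = 0.005079 mol.
mass CaCO3 = 0.005079 x 100.09 = 0.5084 g, so %CaCO3 = 0.5084/0.6238 x 100 = 81.5%.

81.5%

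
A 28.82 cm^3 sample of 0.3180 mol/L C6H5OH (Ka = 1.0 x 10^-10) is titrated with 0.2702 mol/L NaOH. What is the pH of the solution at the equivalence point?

11.58

n(C6H5OH) = 0.3180 x 0.02882 = 0.009165 mol; V(NaOH) at equivalence = 0.009165/0.2702 = 0.03392 L.
At equivalence all the acid is converted to C6H5O-; total volume = 0.02882 + 0.03392 = 0.06274 L, so [C6H5O-] = 0.009165/0.06274 = 0.1461 M.
Kb = Kw/Ka = 1.0e-14 / 1.0 x 10^-10 = 0.000100.
[OH^-] = sqrt(Kb x [C6H5O-]) = sqrt(0.000100 x 0.1461) = 0.00382 M.
pOH = 2.42, so pH = 14.00 - 2.42 = 11.58.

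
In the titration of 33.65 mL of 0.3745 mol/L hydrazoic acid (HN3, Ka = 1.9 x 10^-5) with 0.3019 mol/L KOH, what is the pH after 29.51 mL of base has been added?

5.10

Initial n(HN3) = 0.3745 x 0.03365 = 0.01260 mol.
n(KOH) added = 0.3019 x 0.02951 = 0.008909 mol, converting that many moles of HN3 to N3-.
Remaining n(HN3) = 0.003693 mol; n(N3-) = 0.008909 mol.
By Henderson-Hasselbalch, pH = pKa + log([A^-]/[HA]) = 4.72 + log(0.008909/0.003693) = 4.72 + (+0.38) = 5.10.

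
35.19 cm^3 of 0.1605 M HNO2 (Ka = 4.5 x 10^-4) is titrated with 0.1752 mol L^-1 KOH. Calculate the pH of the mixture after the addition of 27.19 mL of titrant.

Initial n(HNO2) = 0.1605 x 0.03519 = 0.005648 mol.
n(KOH) added = 0.1752 x 0.02719 = 0.004764 mol, converting that many moles of HNO2 to NO2-.
Remaining n(HNO2) = 0.0008843 mol; n(NO2-) = 0.004764 mol.
By Henderson-Hasselbalch, pH = pKa + log([A^-]/[HA]) = 3.35 + log(0.004764/0.0008843) = 3.35 + (+0.73) = 4.08.

4.08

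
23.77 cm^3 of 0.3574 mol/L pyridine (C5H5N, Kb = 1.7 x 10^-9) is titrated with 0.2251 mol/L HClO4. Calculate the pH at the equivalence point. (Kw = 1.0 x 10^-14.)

n(C5H5N) = 0.3574 x 0.02377 = 0.008495 mol; V(HClO4) at equivalence = 0.008495/0.2251 = 0.03774 L.
At equivalence the base is fully converted to C5H5NH+; total volume = 0.06151 L, so [C5H5NH+] = 0.008495/0.06151 = 0.1381 M.
Ka(C5H5NH+) = Kw/Kb = 1.0e-14 / 1.7 x 10^-9 = 5.88e-6.
[H^+] = sqrt(Ka x [C5H5NH+]) = sqrt(5.88e-6 x 0.1381) = 0.000901 M.
pH = -log(0.000901) = 3.05.

3.05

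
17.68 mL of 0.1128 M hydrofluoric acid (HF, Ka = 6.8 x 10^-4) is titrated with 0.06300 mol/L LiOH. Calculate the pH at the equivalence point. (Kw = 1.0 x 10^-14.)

7.89

n(HF) = 0.1128 x 0.01768 = 0.001994 mol; V(LiOH) at equivalence = 0.001994/0.06300 = 0.03166 L.
At equivalence all the acid is converted to F-; total volume = 0.01768 + 0.03166 = 0.04934 L, so [F-] = 0.001994/0.04934 = 0.04042 M.
Kb = Kw/Ka = 1.0e-14 / 6.8 x 10^-4 = 1.47e-11.
[OH^-] = sqrt(Kb x [F-]) = sqrt(1.47e-11 x 0.04042) = 7.71e-7 M.
pOH = 6.11, so pH = 14.00 - 6.11 = 7.89.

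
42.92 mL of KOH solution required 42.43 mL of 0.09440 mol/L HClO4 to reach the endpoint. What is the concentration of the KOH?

0.0933 M

n(HClO4) delivered = 0.09440 x 0.04243 = 0.004005 mol.
For a 1:1 reaction, n(KOH) = 0.004005 mol.
[KOH] = 0.004005 mol / 0.04292 L = 0.0933 M.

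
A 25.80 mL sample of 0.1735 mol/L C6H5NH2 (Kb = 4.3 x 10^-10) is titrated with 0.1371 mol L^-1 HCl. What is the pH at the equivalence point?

2.87

n(C6H5NH2) = 0.1735 x 0.02580 = 0.004476 mol; V(HCl) at equivalence = 0.004476/0.1371 = 0.03265 L.
At equivalence the base is fully converted to C6H5NH3+; total volume = 0.05845 L, so [C6H5NH3+] = 0.004476/0.05845 = 0.07658 M.
Ka(C6H5NH3+) = Kw/Kb = 1.0e-14 / 4.3 x 10^-10 = 2.33e-5.
[H^+] = sqrt(Ka x [C6H5NH3+]) = sqrt(2.33e-5 x 0.07658) = 0.00133 M.
pH = -log(0.00133) = 2.87.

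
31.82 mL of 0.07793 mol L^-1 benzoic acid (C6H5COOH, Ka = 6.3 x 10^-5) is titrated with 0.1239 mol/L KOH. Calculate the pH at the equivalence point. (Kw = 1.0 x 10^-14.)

8.44

n(C6H5COOH) = 0.07793 x 0.03182 = 0.002480 mol; V(KOH) at equivalence = 0.002480/0.1239 = 0.02001 L.
At equivalence all the acid is converted to C6H5COO-; total volume = 0.03182 + 0.02001 = 0.05183 L, so [C6H5COO-] = 0.002480/0.05183 = 0.04784 M.
Kb = Kw/Ka = 1.0e-14 / 6.3 x 10^-5 = 1.59e-10.
[OH^-] = sqrt(Kb x [C6H5COO-]) = sqrt(1.59e-10 x 0.04784) = 2.76e-6 M.
pOH = 5.56, so pH = 14.00 - 5.56 = 8.44.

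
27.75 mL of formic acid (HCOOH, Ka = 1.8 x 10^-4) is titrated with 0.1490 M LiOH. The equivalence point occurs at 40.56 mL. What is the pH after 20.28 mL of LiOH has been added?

20.28 mL is exactly half the equivalence volume (40.56/2), i.e. the half-equivalence point.
There, n(HA) = n(A^-), so pH = pKa = -log(1.8 x 10^-4) = 3.74.

3.74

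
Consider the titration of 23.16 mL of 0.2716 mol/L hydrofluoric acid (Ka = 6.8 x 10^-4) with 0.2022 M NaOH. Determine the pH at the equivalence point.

8.12

n(HF) = 0.2716 x 0.02316 = 0.006290 mol; V(NaOH) at equivalence = 0.006290/0.2022 = 0.03111 L.
At equivalence all the acid is converted to F-; total volume = 0.02316 + 0.03111 = 0.05427 L, so [F-] = 0.006290/0.05427 = 0.1159 M.
Kb = Kw/Ka = 1.0e-14 / 6.8 x 10^-4 = 1.47e-11.
[OH^-] = sqrt(Kb x [F-]) = sqrt(1.47e-11 x 0.1159) = 1.31e-6 M.
pOH = 5.88, so pH = 14.00 - 5.88 = 8.12.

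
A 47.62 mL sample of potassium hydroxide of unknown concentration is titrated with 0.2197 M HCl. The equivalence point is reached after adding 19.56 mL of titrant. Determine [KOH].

n(HCl) delivered = 0.2197 x 0.01956 = 0.004297 mol.
For a 1:1 reaction, n(KOH) = 0.004297 mol.
[KOH] = 0.004297 mol / 0.04762 L = 0.0902 M.

0.0902 M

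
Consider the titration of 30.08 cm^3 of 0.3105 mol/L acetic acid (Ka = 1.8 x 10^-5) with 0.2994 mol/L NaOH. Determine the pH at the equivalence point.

8.96

n(CH3COOH) = 0.3105 x 0.03008 = 0.009340 mol; V(NaOH) at equivalence = 0.009340/0.2994 = 0.03120 L.
At equivalence all the acid is converted to CH3COO-; total volume = 0.03008 + 0.03120 = 0.06128 L, so [CH3COO-] = 0.009340/0.06128 = 0.1524 M.
Kb = Kw/Ka = 1.0e-14 / 1.8 x 10^-5 = 5.56e-10.
[OH^-] = sqrt(Kb x [CH3COO-]) = sqrt(5.56e-10 x 0.1524) = 9.20e-6 M.
pOH = 5.04, so pH = 14.00 - 5.04 = 8.96.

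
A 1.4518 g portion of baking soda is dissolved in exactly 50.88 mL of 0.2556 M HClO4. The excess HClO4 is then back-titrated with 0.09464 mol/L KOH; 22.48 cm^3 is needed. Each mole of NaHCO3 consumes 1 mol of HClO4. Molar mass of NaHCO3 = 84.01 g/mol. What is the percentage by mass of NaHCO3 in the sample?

Total n(HClO4) added = 0.2556 x 0.05088 = 0.01300 mol.
n(KOH) used = 0.09464 x 0.02248 = 0.002128 mol, which equals the excess n(HClO4).
So n(HClO4) consumed by the sample = 0.01300 - 0.002128 = 0.01088 mol.
n(NaHCO3) = 0.01088 / 1 = 0.01088 mol.
mass NaHCO3 = 0.01088 x 84.01 = 0.9138 g, so %NaHCO3 = 0.9138/1.4518 x 100 = 62.9%.

62.9%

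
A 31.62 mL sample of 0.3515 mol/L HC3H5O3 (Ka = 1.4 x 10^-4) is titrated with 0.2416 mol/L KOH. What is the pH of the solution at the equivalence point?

n(HC3H5O3) = 0.3515 x 0.03162 = 0.01111 mol; V(KOH) at equivalence = 0.01111/0.2416 = 0.04600 L.
At equivalence all the acid is converted to C3H5O3-; total volume = 0.03162 + 0.04600 = 0.07762 L, so [C3H5O3-] = 0.01111/0.07762 = 0.1432 M.
Kb = Kw/Ka = 1.0e-14 / 1.4 x 10^-4 = 7.14e-11.
[OH^-] = sqrt(Kb x [C3H5O3-]) = sqrt(7.14e-11 x 0.1432) = 3.20e-6 M.
pOH = 5.50, so pH = 14.00 - 5.50 = 8.50.

8.50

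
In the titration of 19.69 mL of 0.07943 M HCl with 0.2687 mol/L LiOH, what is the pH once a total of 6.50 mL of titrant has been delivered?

11.84

n(acid) = 0.07943 x 0.01969 = 0.001564 mol; n(LiOH) added = 0.2687 x 0.006500 = 0.001747 mol.
Base is in excess by 0.001747 - 0.001564 = 0.0001826 mol in a total volume of 0.02619 L.
[OH^-] = 0.0001826/0.02619 = 0.006971 M, so pOH = 2.16 and pH = 14.00 - 2.16 = 11.84.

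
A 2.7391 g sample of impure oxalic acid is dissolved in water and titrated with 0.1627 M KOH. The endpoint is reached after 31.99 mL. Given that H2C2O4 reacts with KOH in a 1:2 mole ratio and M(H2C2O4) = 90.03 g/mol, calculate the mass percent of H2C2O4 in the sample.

8.55%

n(KOH) = 0.1627 x 0.03199 = 0.005205 mol.
n(H2C2O4) = 0.005205 / 2 = 0.002602 mol.
mass of H2C2O4 = 0.002602 x 90.03 = 0.2343 g.
% purity = 0.2343 / 2.7391 x 100 = 8.55%.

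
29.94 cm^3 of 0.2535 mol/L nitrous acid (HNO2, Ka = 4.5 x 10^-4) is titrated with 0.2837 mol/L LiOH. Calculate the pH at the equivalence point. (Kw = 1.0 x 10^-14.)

8.24

n(HNO2) = 0.2535 x 0.02994 = 0.007590 mol; V(LiOH) at equivalence = 0.007590/0.2837 = 0.02675 L.
At equivalence all the acid is converted to NO2-; total volume = 0.02994 + 0.02675 = 0.05669 L, so [NO2-] = 0.007590/0.05669 = 0.1339 M.
Kb = Kw/Ka = 1.0e-14 / 4.5 x 10^-4 = 2.22e-11.
[OH^-] = sqrt(Kb x [NO2-]) = sqrt(2.22e-11 x 0.1339) = 1.72e-6 M.
pOH = 5.76, so pH = 14.00 - 5.76 = 8.24.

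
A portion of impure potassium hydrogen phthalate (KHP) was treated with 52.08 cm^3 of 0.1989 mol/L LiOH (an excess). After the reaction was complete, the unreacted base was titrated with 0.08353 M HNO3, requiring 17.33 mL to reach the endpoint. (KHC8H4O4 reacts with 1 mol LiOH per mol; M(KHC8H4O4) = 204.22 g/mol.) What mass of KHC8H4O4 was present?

Total n(LiOH) added = 0.1989 x 0.05208 = 0.01036 mol.
n(HNO3) used = 0.08353 x 0.01733 = 0.001448 mol, which equals the excess n(LiOH).
So n(LiOH) consumed by the sample = 0.01036 - 0.001448 = 0.008911 mol.
n(KHC8H4O4) = 0.008911 / 1 = 0.008911 mol.
mass = 0.008911 mol x 204.22 g/mol = 1.82 g.

1.82 g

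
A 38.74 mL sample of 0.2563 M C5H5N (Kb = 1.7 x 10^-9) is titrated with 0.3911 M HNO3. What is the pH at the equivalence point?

n(C5H5N) = 0.2563 x 0.03874 = 0.009929 mol; V(HNO3) at equivalence = 0.009929/0.3911 = 0.02539 L.
At equivalence the base is fully converted to C5H5NH+; total volume = 0.06413 L, so [C5H5NH+] = 0.009929/0.06413 = 0.1548 M.
Ka(C5H5NH+) = Kw/Kb = 1.0e-14 / 1.7 x 10^-9 = 5.88e-6.
[H^+] = sqrt(Ka x [C5H5NH+]) = sqrt(5.88e-6 x 0.1548) = 0.000954 M.
pH = -log(0.000954) = 3.02.

3.02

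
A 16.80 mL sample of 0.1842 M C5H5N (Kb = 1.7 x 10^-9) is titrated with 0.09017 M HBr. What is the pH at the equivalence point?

n(C5H5N) = 0.1842 x 0.01680 = 0.003095 mol; V(HBr) at equivalence = 0.003095/0.09017 = 0.03432 L.
At equivalence the base is fully converted to C5H5NH+; total volume = 0.05112 L, so [C5H5NH+] = 0.003095/0.05112 = 0.06054 M.
Ka(C5H5NH+) = Kw/Kb = 1.0e-14 / 1.7 x 10^-9 = 5.88e-6.
[H^+] = sqrt(Ka x [C5H5NH+]) = sqrt(5.88e-6 x 0.06054) = 0.000597 M.
pH = -log(0.000597) = 3.22.

3.22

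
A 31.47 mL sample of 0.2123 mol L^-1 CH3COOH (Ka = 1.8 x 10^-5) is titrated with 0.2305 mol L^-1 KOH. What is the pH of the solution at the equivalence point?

8.89

n(CH3COOH) = 0.2123 x 0.03147 = 0.006681 mol; V(KOH) at equivalence = 0.006681/0.2305 = 0.02899 L.
At equivalence all the acid is converted to CH3COO-; total volume = 0.03147 + 0.02899 = 0.06046 L, so [CH3COO-] = 0.006681/0.06046 = 0.1105 M.
Kb = Kw/Ka = 1.0e-14 / 1.8 x 10^-5 = 5.56e-10.
[OH^-] = sqrt(Kb x [CH3COO-]) = sqrt(5.56e-10 x 0.1105) = 7.84e-6 M.
pOH = 5.11, so pH = 14.00 - 5.11 = 8.89.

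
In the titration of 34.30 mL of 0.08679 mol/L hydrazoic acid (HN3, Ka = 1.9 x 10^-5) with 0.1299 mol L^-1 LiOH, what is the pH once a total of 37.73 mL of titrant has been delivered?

12.43

n(acid) = 0.08679 x 0.03430 = 0.002977 mol; n(LiOH) added = 0.1299 x 0.03773 = 0.004901 mol.
Base is in excess by 0.004901 - 0.002977 = 0.001924 mol in a total volume of 0.07203 L.
[OH^-] = 0.001924/0.07203 = 0.02671 M, so pOH = 1.57 and pH = 14.00 - 1.57 = 12.43.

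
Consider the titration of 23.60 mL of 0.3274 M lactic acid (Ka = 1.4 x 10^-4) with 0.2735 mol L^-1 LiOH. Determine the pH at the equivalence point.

n(HC3H5O3) = 0.3274 x 0.02360 = 0.007727 mol; V(LiOH) at equivalence = 0.007727/0.2735 = 0.02825 L.
At equivalence all the acid is converted to C3H5O3-; total volume = 0.02360 + 0.02825 = 0.05185 L, so [C3H5O3-] = 0.007727/0.05185 = 0.1490 M.
Kb = Kw/Ka = 1.0e-14 / 1.4 x 10^-4 = 7.14e-11.
[OH^-] = sqrt(Kb x [C3H5O3-]) = sqrt(7.14e-11 x 0.1490) = 3.26e-6 M.
pOH = 5.49, so pH = 14.00 - 5.49 = 8.51.

8.51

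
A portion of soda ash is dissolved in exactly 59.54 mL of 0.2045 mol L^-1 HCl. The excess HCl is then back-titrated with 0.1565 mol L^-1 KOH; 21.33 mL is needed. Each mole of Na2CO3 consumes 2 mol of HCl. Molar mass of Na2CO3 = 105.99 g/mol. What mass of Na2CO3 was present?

Total n(HCl) added = 0.2045 x 0.05954 = 0.01218 mol.
n(KOH) used = 0.1565 x 0.02133 = 0.003338 mol, which equals the excess n(HCl).
So n(HCl) consumed by the sample = 0.01218 - 0.003338 = 0.008838 mol.
n(Na2CO3) = 0.008838 / 2 = 0.004419 mol.
mass = 0.004419 mol x 105.99 g/mol = 0.468 g.

0.468 g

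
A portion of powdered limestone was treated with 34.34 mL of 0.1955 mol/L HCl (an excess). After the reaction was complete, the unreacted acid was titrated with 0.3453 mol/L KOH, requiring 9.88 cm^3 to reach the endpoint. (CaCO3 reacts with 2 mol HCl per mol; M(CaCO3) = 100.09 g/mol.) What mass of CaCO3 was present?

Total n(HCl) added = 0.1955 x 0.03434 = 0.006713 mol.
n(KOH) used = 0.3453 x 0.009880 = 0.003412 mol, which equals the excess n(HCl).
So n(HCl) consumed by the sample = 0.006713 - 0.003412 = 0.003302 mol.
n(CaCO3) = 0.003302 / 2 = 0.001651 mol.
mass = 0.001651 mol x 100.09 g/mol = 0.165 g.

0.165 g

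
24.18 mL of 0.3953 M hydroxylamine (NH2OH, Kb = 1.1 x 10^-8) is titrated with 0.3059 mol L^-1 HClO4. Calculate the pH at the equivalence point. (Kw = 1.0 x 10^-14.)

n(NH2OH) = 0.3953 x 0.02418 = 0.009558 mol; V(HClO4) at equivalence = 0.009558/0.3059 = 0.03125 L.
At equivalence the base is fully converted to NH3OH+; total volume = 0.05543 L, so [NH3OH+] = 0.009558/0.05543 = 0.1725 M.
Ka(NH3OH+) = Kw/Kb = 1.0e-14 / 1.1 x 10^-8 = 9.09e-7.
[H^+] = sqrt(Ka x [NH3OH+]) = sqrt(9.09e-7 x 0.1725) = 0.000396 M.
pH = -log(0.000396) = 3.40.

3.40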